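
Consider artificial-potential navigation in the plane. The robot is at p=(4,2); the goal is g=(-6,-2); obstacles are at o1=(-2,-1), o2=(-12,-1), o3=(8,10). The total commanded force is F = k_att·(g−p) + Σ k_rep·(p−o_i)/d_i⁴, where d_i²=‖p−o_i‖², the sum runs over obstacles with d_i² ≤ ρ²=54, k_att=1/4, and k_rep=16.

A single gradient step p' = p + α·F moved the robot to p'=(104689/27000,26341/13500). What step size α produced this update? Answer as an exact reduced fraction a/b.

α = 1/20

F_att = 1/4·(g−p) = 1/4·(-10,-4) = (-2.5000,-1.0000)
o1: d²=45 ≤ ρ²=54; F_rep = 16·(6,3)/45² = (0.0474,0.0237)
o2: d²=265 > ρ²=54 → inactive
o3: d²=80 > ρ²=54 → inactive
F = F_att + ΣF_rep = (-2.4526,-0.9763)
Δp = p'−p = (-0.1226,-0.0488); α = Δx/Fx = (-3311/27000) / (-3311/1350) = 1/20
check: Δy/Fy = (-659/13500) / (-659/675) = 1/20 ✓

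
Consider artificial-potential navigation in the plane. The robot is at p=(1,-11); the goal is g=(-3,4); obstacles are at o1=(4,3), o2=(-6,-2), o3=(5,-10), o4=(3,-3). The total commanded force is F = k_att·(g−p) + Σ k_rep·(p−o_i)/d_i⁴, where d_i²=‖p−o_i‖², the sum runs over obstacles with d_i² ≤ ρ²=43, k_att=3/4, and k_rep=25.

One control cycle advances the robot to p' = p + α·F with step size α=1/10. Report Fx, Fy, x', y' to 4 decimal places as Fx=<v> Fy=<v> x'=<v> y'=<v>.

F_att = 3/4·(g−p) = 3/4·(-4,15) = (-3.0000,11.2500)
o1: d²=205 > ρ²=43 → inactive
o2: d²=130 > ρ²=43 → inactive
o3: d²=17 ≤ ρ²=43; F_rep = 25·(-4,-1)/17² = (-0.3460,-0.0865)
o4: d²=68 > ρ²=43 → inactive
F = F_att + ΣF_rep = (-3.3460,11.1635)
p' = p + 1/10·F = (0.6654,-9.8837)

Fx=-3.3460 Fy=11.1635 x'=0.6654 y'=-9.8837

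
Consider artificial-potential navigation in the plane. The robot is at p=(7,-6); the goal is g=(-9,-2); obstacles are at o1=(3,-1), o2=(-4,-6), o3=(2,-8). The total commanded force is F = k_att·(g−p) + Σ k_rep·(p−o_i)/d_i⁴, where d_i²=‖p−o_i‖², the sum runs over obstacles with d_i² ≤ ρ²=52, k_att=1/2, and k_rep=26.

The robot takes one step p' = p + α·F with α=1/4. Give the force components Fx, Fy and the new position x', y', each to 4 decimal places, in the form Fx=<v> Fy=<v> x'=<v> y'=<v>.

Fx=-7.7836 Fy=1.9845 x'=5.0541 y'=-5.5039

F_att = 1/2·(g−p) = 1/2·(-16,4) = (-8.0000,2.0000)
o1: d²=41 ≤ ρ²=52; F_rep = 26·(4,-5)/41² = (0.0619,-0.0773)
o2: d²=121 > ρ²=52 → inactive
o3: d²=29 ≤ ρ²=52; F_rep = 26·(5,2)/29² = (0.1546,0.0618)
F = F_att + ΣF_rep = (-7.7836,1.9845)
p' = p + 1/4·F = (5.0541,-5.5039)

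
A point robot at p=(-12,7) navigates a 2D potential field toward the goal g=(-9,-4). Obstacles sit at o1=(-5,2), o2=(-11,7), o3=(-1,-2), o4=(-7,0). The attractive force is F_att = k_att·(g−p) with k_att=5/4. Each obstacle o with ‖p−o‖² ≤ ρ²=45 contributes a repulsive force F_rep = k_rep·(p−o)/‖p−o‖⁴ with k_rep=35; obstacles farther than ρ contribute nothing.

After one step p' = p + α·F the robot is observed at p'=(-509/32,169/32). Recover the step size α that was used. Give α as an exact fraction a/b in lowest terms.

α = 1/8

F_att = 5/4·(g−p) = 5/4·(3,-11) = (3.7500,-13.7500)
o1: d²=74 > ρ²=45 → inactive
o2: d²=1 ≤ ρ²=45; F_rep = 35·(-1,0)/1² = (-35.0000,0.0000)
o3: d²=202 > ρ²=45 → inactive
o4: d²=74 > ρ²=45 → inactive
F = F_att + ΣF_rep = (-31.2500,-13.7500)
Δp = p'−p = (-3.9062,-1.7188); α = Δx/Fx = (-125/32) / (-125/4) = 1/8
check: Δy/Fy = (-55/32) / (-55/4) = 1/8 ✓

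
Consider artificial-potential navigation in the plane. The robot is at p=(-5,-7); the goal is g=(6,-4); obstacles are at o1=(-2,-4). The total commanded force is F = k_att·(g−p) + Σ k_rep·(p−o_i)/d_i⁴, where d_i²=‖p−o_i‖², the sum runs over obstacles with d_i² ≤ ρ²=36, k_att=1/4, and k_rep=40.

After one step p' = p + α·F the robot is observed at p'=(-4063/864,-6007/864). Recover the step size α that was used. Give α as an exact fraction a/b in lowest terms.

F_att = 1/4·(g−p) = 1/4·(11,3) = (2.7500,0.7500)
o1: d²=18 ≤ ρ²=36; F_rep = 40·(-3,-3)/18² = (-0.3704,-0.3704)
F = F_att + ΣF_rep = (2.3796,0.3796)
Δp = p'−p = (0.2975,0.0475); α = Δx/Fx = (257/864) / (257/108) = 1/8
check: Δy/Fy = (41/864) / (41/108) = 1/8 ✓

α = 1/8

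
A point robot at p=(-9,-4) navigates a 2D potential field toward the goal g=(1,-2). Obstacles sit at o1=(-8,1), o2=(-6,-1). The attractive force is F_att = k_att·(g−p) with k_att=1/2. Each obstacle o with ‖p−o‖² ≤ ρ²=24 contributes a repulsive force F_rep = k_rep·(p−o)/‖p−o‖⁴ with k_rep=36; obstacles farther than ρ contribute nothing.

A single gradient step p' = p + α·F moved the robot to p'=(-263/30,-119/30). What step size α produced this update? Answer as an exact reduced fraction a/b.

α = 1/20

F_att = 1/2·(g−p) = 1/2·(10,2) = (5.0000,1.0000)
o1: d²=26 > ρ²=24 → inactive
o2: d²=18 ≤ ρ²=24; F_rep = 36·(-3,-3)/18² = (-0.3333,-0.3333)
F = F_att + ΣF_rep = (4.6667,0.6667)
Δp = p'−p = (0.2333,0.0333); α = Δx/Fx = (7/30) / (14/3) = 1/20
check: Δy/Fy = (1/30) / (2/3) = 1/20 ✓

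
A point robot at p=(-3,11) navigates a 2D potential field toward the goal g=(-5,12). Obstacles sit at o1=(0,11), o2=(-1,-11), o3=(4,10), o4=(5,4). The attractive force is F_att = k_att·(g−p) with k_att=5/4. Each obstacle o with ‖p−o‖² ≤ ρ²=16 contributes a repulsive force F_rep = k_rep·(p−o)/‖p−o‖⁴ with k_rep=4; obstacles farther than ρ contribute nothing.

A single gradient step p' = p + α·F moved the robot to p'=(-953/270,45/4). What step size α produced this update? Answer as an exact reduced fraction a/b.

α = 1/5

F_att = 5/4·(g−p) = 5/4·(-2,1) = (-2.5000,1.2500)
o1: d²=9 ≤ ρ²=16; F_rep = 4·(-3,0)/9² = (-0.1481,0.0000)
o2: d²=488 > ρ²=16 → inactive
o3: d²=50 > ρ²=16 → inactive
o4: d²=113 > ρ²=16 → inactive
F = F_att + ΣF_rep = (-2.6481,1.2500)
Δp = p'−p = (-0.5296,0.2500); α = Δx/Fx = (-143/270) / (-143/54) = 1/5
check: Δy/Fy = (1/4) / (5/4) = 1/5 ✓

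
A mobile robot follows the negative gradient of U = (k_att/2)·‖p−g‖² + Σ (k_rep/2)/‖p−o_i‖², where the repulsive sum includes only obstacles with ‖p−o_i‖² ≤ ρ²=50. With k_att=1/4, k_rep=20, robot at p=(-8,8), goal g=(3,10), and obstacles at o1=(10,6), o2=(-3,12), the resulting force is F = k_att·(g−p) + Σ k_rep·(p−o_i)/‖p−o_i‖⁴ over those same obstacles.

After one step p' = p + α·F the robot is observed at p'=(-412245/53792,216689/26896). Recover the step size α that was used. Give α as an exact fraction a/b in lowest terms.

α = 1/8

F_att = 1/4·(g−p) = 1/4·(11,2) = (2.7500,0.5000)
o1: d²=328 > ρ²=50 → inactive
o2: d²=41 ≤ ρ²=50; F_rep = 20·(-5,-4)/41² = (-0.0595,-0.0476)
F = F_att + ΣF_rep = (2.6905,0.4524)
Δp = p'−p = (0.3363,0.0566); α = Δx/Fx = (18091/53792) / (18091/6724) = 1/8
check: Δy/Fy = (1521/26896) / (1521/3362) = 1/8 ✓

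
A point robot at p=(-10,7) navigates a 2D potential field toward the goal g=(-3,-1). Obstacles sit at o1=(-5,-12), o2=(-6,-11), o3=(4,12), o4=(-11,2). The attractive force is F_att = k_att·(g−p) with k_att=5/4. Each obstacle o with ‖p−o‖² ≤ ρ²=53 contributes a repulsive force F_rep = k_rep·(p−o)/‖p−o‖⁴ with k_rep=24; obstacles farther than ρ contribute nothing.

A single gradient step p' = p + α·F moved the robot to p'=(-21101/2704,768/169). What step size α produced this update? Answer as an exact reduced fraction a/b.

α = 1/4

F_att = 5/4·(g−p) = 5/4·(7,-8) = (8.7500,-10.0000)
o1: d²=386 > ρ²=53 → inactive
o2: d²=340 > ρ²=53 → inactive
o3: d²=221 > ρ²=53 → inactive
o4: d²=26 ≤ ρ²=53; F_rep = 24·(1,5)/26² = (0.0355,0.1775)
F = F_att + ΣF_rep = (8.7855,-9.8225)
Δp = p'−p = (2.1964,-2.4556); α = Δx/Fx = (5939/2704) / (5939/676) = 1/4
check: Δy/Fy = (-415/169) / (-1660/169) = 1/4 ✓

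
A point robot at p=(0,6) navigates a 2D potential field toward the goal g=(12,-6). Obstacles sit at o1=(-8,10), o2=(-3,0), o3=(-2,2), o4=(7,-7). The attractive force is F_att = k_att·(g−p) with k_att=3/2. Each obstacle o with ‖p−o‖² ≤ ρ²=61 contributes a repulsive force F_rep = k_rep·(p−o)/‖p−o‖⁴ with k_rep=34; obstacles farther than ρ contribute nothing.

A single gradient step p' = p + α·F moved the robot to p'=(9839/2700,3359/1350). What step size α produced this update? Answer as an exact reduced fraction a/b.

F_att = 3/2·(g−p) = 3/2·(12,-12) = (18.0000,-18.0000)
o1: d²=80 > ρ²=61 → inactive
o2: d²=45 ≤ ρ²=61; F_rep = 34·(3,6)/45² = (0.0504,0.1007)
o3: d²=20 ≤ ρ²=61; F_rep = 34·(2,4)/20² = (0.1700,0.3400)
o4: d²=218 > ρ²=61 → inactive
F = F_att + ΣF_rep = (18.2204,-17.5593)
Δp = p'−p = (3.6441,-3.5119); α = Δx/Fx = (9839/2700) / (9839/540) = 1/5
check: Δy/Fy = (-4741/1350) / (-4741/270) = 1/5 ✓

α = 1/5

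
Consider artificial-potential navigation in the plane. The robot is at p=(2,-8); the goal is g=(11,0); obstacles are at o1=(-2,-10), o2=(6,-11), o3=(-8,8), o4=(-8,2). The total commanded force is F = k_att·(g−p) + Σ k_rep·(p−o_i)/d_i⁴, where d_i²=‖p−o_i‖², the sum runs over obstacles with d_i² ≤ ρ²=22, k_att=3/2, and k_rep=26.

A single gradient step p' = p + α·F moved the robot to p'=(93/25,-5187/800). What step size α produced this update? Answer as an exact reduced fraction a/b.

F_att = 3/2·(g−p) = 3/2·(9,8) = (13.5000,12.0000)
o1: d²=20 ≤ ρ²=22; F_rep = 26·(4,2)/20² = (0.2600,0.1300)
o2: d²=25 > ρ²=22 → inactive
o3: d²=356 > ρ²=22 → inactive
o4: d²=200 > ρ²=22 → inactive
F = F_att + ΣF_rep = (13.7600,12.1300)
Δp = p'−p = (1.7200,1.5163); α = Δx/Fx = (43/25) / (344/25) = 1/8
check: Δy/Fy = (1213/800) / (1213/100) = 1/8 ✓

α = 1/8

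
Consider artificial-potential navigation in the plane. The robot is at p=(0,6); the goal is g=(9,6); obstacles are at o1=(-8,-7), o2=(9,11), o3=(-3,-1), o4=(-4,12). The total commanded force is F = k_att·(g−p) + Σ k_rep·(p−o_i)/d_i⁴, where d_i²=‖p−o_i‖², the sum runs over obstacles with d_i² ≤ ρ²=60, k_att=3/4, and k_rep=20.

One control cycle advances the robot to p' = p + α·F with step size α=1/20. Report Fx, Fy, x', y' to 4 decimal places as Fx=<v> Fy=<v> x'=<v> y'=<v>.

F_att = 3/4·(g−p) = 3/4·(9,0) = (6.7500,0.0000)
o1: d²=233 > ρ²=60 → inactive
o2: d²=106 > ρ²=60 → inactive
o3: d²=58 ≤ ρ²=60; F_rep = 20·(3,7)/58² = (0.0178,0.0416)
o4: d²=52 ≤ ρ²=60; F_rep = 20·(4,-6)/52² = (0.0296,-0.0444)
F = F_att + ΣF_rep = (6.7974,-0.0028)
p' = p + 1/20·F = (0.3399,5.9999)

Fx=6.7974 Fy=-0.0028 x'=0.3399 y'=5.9999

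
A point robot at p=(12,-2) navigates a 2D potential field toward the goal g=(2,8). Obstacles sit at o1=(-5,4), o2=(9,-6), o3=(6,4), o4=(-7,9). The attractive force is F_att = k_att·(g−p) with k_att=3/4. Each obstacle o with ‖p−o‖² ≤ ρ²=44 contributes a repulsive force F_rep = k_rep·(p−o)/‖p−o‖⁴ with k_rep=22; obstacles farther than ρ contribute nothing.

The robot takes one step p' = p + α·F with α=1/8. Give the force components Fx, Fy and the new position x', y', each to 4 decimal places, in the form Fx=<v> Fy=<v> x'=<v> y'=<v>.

Fx=-7.3944 Fy=7.6408 x'=11.0757 y'=-1.0449

F_att = 3/4·(g−p) = 3/4·(-10,10) = (-7.5000,7.5000)
o1: d²=325 > ρ²=44 → inactive
o2: d²=25 ≤ ρ²=44; F_rep = 22·(3,4)/25² = (0.1056,0.1408)
o3: d²=72 > ρ²=44 → inactive
o4: d²=482 > ρ²=44 → inactive
F = F_att + ΣF_rep = (-7.3944,7.6408)
p' = p + 1/8·F = (11.0757,-1.0449)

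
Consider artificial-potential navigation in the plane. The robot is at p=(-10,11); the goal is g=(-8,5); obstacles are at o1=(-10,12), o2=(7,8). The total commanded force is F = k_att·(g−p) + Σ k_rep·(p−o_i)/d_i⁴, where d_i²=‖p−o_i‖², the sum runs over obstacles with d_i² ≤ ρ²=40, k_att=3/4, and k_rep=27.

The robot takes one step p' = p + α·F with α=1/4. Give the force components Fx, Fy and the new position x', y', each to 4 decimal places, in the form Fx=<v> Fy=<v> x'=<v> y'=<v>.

Fx=1.5000 Fy=-31.5000 x'=-9.6250 y'=3.1250

F_att = 3/4·(g−p) = 3/4·(2,-6) = (1.5000,-4.5000)
o1: d²=1 ≤ ρ²=40; F_rep = 27·(0,-1)/1² = (0.0000,-27.0000)
o2: d²=298 > ρ²=40 → inactive
F = F_att + ΣF_rep = (1.5000,-31.5000)
p' = p + 1/4·F = (-9.6250,3.1250)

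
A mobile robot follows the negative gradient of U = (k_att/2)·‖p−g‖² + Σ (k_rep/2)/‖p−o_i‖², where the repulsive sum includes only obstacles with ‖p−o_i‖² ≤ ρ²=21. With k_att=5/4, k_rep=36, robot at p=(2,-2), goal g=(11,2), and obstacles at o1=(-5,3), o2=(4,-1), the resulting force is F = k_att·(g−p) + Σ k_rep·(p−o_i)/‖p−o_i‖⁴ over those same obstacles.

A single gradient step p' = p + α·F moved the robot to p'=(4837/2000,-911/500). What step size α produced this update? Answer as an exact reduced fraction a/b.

α = 1/20

F_att = 5/4·(g−p) = 5/4·(9,4) = (11.2500,5.0000)
o1: d²=74 > ρ²=21 → inactive
o2: d²=5 ≤ ρ²=21; F_rep = 36·(-2,-1)/5² = (-2.8800,-1.4400)
F = F_att + ΣF_rep = (8.3700,3.5600)
Δp = p'−p = (0.4185,0.1780); α = Δx/Fx = (837/2000) / (837/100) = 1/20
check: Δy/Fy = (89/500) / (89/25) = 1/20 ✓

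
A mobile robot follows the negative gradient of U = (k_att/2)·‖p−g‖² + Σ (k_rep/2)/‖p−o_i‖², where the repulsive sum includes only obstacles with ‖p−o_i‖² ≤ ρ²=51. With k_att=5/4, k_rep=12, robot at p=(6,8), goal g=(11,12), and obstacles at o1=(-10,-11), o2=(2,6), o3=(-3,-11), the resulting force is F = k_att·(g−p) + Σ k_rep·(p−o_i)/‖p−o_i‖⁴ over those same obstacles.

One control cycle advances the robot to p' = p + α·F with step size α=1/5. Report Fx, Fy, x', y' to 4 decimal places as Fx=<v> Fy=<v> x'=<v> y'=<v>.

F_att = 5/4·(g−p) = 5/4·(5,4) = (6.2500,5.0000)
o1: d²=617 > ρ²=51 → inactive
o2: d²=20 ≤ ρ²=51; F_rep = 12·(4,2)/20² = (0.1200,0.0600)
o3: d²=442 > ρ²=51 → inactive
F = F_att + ΣF_rep = (6.3700,5.0600)
p' = p + 1/5·F = (7.2740,9.0120)

Fx=6.3700 Fy=5.0600 x'=7.2740 y'=9.0120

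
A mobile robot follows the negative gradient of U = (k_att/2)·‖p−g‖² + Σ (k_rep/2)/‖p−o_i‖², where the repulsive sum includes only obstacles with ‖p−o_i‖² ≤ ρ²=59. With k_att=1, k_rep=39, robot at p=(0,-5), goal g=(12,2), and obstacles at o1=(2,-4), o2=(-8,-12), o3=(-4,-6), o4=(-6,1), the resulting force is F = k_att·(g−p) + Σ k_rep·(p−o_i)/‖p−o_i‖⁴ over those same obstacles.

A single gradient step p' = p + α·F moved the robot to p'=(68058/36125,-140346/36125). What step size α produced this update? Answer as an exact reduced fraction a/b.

F_att = 1·(g−p) = 1·(12,7) = (12.0000,7.0000)
o1: d²=5 ≤ ρ²=59; F_rep = 39·(-2,-1)/5² = (-3.1200,-1.5600)
o2: d²=113 > ρ²=59 → inactive
o3: d²=17 ≤ ρ²=59; F_rep = 39·(4,1)/17² = (0.5398,0.1349)
o4: d²=72 > ρ²=59 → inactive
F = F_att + ΣF_rep = (9.4198,5.5749)
Δp = p'−p = (1.8840,1.1150); α = Δx/Fx = (68058/36125) / (68058/7225) = 1/5
check: Δy/Fy = (40279/36125) / (40279/7225) = 1/5 ✓

α = 1/5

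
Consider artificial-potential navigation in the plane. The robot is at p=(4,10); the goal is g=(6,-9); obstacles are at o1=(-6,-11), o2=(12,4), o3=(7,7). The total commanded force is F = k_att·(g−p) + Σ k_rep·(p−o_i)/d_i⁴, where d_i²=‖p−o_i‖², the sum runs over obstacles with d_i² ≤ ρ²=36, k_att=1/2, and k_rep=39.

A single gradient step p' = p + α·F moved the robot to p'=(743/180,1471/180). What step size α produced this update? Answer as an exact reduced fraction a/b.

α = 1/5

F_att = 1/2·(g−p) = 1/2·(2,-19) = (1.0000,-9.5000)
o1: d²=541 > ρ²=36 → inactive
o2: d²=100 > ρ²=36 → inactive
o3: d²=18 ≤ ρ²=36; F_rep = 39·(-3,3)/18² = (-0.3611,0.3611)
F = F_att + ΣF_rep = (0.6389,-9.1389)
Δp = p'−p = (0.1278,-1.8278); α = Δx/Fx = (23/180) / (23/36) = 1/5
check: Δy/Fy = (-329/180) / (-329/36) = 1/5 ✓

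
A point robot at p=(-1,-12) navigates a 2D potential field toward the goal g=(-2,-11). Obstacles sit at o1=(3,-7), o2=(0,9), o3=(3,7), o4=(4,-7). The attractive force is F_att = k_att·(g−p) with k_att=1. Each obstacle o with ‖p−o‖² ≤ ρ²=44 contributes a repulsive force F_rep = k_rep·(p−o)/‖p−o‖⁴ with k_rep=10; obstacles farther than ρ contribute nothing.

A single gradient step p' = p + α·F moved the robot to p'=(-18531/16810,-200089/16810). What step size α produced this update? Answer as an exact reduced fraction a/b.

α = 1/10

F_att = 1·(g−p) = 1·(-1,1) = (-1.0000,1.0000)
o1: d²=41 ≤ ρ²=44; F_rep = 10·(-4,-5)/41² = (-0.0238,-0.0297)
o2: d²=442 > ρ²=44 → inactive
o3: d²=377 > ρ²=44 → inactive
o4: d²=50 > ρ²=44 → inactive
F = F_att + ΣF_rep = (-1.0238,0.9703)
Δp = p'−p = (-0.1024,0.0970); α = Δx/Fx = (-1721/16810) / (-1721/1681) = 1/10
check: Δy/Fy = (1631/16810) / (1631/1681) = 1/10 ✓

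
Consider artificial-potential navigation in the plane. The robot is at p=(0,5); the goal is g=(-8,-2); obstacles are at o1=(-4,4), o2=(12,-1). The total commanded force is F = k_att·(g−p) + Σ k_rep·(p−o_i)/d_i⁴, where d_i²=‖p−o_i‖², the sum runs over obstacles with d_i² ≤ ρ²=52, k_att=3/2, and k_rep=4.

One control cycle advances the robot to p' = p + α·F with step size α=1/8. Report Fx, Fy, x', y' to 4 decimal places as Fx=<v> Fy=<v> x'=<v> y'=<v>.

F_att = 3/2·(g−p) = 3/2·(-8,-7) = (-12.0000,-10.5000)
o1: d²=17 ≤ ρ²=52; F_rep = 4·(4,1)/17² = (0.0554,0.0138)
o2: d²=180 > ρ²=52 → inactive
F = F_att + ΣF_rep = (-11.9446,-10.4862)
p' = p + 1/8·F = (-1.4931,3.6892)

Fx=-11.9446 Fy=-10.4862 x'=-1.4931 y'=3.6892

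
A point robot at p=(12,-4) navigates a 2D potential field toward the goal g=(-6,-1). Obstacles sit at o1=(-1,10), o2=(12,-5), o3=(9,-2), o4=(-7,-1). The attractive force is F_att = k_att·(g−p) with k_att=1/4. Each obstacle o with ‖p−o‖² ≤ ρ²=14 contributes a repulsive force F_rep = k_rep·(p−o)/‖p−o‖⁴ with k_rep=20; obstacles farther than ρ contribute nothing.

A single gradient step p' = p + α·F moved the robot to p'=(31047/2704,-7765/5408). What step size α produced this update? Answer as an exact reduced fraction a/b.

F_att = 1/4·(g−p) = 1/4·(-18,3) = (-4.5000,0.7500)
o1: d²=365 > ρ²=14 → inactive
o2: d²=1 ≤ ρ²=14; F_rep = 20·(0,1)/1² = (0.0000,20.0000)
o3: d²=13 ≤ ρ²=14; F_rep = 20·(3,-2)/13² = (0.3550,-0.2367)
o4: d²=370 > ρ²=14 → inactive
F = F_att + ΣF_rep = (-4.1450,20.5133)
Δp = p'−p = (-0.5181,2.5642); α = Δx/Fx = (-1401/2704) / (-1401/338) = 1/8
check: Δy/Fy = (13867/5408) / (13867/676) = 1/8 ✓

α = 1/8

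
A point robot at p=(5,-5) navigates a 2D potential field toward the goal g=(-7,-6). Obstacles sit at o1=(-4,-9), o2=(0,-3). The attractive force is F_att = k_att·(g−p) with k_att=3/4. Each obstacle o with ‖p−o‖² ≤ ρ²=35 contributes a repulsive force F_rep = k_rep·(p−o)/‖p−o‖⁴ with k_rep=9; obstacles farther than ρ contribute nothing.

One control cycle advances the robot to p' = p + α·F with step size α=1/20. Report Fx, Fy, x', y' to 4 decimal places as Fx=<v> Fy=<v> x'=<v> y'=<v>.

Fx=-8.9465 Fy=-0.7714 x'=4.5527 y'=-5.0386

F_att = 3/4·(g−p) = 3/4·(-12,-1) = (-9.0000,-0.7500)
o1: d²=97 > ρ²=35 → inactive
o2: d²=29 ≤ ρ²=35; F_rep = 9·(5,-2)/29² = (0.0535,-0.0214)
F = F_att + ΣF_rep = (-8.9465,-0.7714)
p' = p + 1/20·F = (4.5527,-5.0386)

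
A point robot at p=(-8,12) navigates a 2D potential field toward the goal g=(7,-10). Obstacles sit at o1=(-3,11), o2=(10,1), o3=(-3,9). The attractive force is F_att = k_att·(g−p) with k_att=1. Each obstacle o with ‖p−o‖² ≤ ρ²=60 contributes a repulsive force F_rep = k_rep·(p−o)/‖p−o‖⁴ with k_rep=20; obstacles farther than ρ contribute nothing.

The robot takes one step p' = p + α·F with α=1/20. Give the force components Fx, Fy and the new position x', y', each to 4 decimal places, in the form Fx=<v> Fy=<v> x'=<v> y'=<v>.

F_att = 1·(g−p) = 1·(15,-22) = (15.0000,-22.0000)
o1: d²=26 ≤ ρ²=60; F_rep = 20·(-5,1)/26² = (-0.1479,0.0296)
o2: d²=445 > ρ²=60 → inactive
o3: d²=34 ≤ ρ²=60; F_rep = 20·(-5,3)/34² = (-0.0865,0.0519)
F = F_att + ΣF_rep = (14.7656,-21.9185)
p' = p + 1/20·F = (-7.2617,10.9041)

Fx=14.7656 Fy=-21.9185 x'=-7.2617 y'=10.9041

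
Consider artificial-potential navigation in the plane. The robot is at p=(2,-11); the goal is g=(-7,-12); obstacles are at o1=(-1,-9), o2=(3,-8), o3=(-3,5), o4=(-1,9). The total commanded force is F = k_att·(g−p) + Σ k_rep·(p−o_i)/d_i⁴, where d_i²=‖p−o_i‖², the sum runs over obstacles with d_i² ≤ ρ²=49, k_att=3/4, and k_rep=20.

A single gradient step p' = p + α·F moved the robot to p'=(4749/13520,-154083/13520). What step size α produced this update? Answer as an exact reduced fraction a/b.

F_att = 3/4·(g−p) = 3/4·(-9,-1) = (-6.7500,-0.7500)
o1: d²=13 ≤ ρ²=49; F_rep = 20·(3,-2)/13² = (0.3550,-0.2367)
o2: d²=10 ≤ ρ²=49; F_rep = 20·(-1,-3)/10² = (-0.2000,-0.6000)
o3: d²=281 > ρ²=49 → inactive
o4: d²=409 > ρ²=49 → inactive
F = F_att + ΣF_rep = (-6.5950,-1.5867)
Δp = p'−p = (-1.6487,-0.3967); α = Δx/Fx = (-22291/13520) / (-22291/3380) = 1/4
check: Δy/Fy = (-5363/13520) / (-5363/3380) = 1/4 ✓

α = 1/4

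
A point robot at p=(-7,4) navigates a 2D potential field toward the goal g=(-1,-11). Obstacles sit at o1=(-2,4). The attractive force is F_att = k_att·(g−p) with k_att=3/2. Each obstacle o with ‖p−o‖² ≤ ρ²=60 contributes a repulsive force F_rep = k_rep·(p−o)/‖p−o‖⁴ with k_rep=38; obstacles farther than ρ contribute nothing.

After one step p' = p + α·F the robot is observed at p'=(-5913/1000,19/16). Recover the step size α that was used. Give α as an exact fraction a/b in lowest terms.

F_att = 3/2·(g−p) = 3/2·(6,-15) = (9.0000,-22.5000)
o1: d²=25 ≤ ρ²=60; F_rep = 38·(-5,0)/25² = (-0.3040,0.0000)
F = F_att + ΣF_rep = (8.6960,-22.5000)
Δp = p'−p = (1.0870,-2.8125); α = Δx/Fx = (1087/1000) / (1087/125) = 1/8
check: Δy/Fy = (-45/16) / (-45/2) = 1/8 ✓

α = 1/8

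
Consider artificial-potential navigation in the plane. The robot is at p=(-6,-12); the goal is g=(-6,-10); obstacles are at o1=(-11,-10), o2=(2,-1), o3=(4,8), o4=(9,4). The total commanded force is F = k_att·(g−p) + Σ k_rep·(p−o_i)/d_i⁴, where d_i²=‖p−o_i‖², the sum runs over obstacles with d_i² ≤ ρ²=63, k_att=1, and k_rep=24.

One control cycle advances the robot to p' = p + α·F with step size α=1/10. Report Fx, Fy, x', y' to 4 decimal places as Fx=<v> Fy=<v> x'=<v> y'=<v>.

Fx=0.1427 Fy=1.9429 x'=-5.9857 y'=-11.8057

F_att = 1·(g−p) = 1·(0,2) = (0.0000,2.0000)
o1: d²=29 ≤ ρ²=63; F_rep = 24·(5,-2)/29² = (0.1427,-0.0571)
o2: d²=185 > ρ²=63 → inactive
o3: d²=500 > ρ²=63 → inactive
o4: d²=481 > ρ²=63 → inactive
F = F_att + ΣF_rep = (0.1427,1.9429)
p' = p + 1/10·F = (-5.9857,-11.8057)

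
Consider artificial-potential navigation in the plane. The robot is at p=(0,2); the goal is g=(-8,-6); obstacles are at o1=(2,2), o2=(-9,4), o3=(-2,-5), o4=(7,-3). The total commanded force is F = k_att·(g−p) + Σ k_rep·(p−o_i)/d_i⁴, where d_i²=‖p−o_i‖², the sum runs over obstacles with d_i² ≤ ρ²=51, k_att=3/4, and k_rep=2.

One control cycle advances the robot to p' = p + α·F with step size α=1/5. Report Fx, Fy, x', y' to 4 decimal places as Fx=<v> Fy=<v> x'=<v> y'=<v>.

F_att = 3/4·(g−p) = 3/4·(-8,-8) = (-6.0000,-6.0000)
o1: d²=4 ≤ ρ²=51; F_rep = 2·(-2,0)/4² = (-0.2500,0.0000)
o2: d²=85 > ρ²=51 → inactive
o3: d²=53 > ρ²=51 → inactive
o4: d²=74 > ρ²=51 → inactive
F = F_att + ΣF_rep = (-6.2500,-6.0000)
p' = p + 1/5·F = (-1.2500,0.8000)

Fx=-6.2500 Fy=-6.0000 x'=-1.2500 y'=0.8000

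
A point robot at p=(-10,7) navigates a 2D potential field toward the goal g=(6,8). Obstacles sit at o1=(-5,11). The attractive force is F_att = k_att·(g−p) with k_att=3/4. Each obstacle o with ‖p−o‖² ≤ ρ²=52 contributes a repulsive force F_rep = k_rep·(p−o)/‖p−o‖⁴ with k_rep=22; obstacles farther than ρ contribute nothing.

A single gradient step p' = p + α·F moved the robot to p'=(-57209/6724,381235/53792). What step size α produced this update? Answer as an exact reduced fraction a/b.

α = 1/8

F_att = 3/4·(g−p) = 3/4·(16,1) = (12.0000,0.7500)
o1: d²=41 ≤ ρ²=52; F_rep = 22·(-5,-4)/41² = (-0.0654,-0.0523)
F = F_att + ΣF_rep = (11.9346,0.6977)
Δp = p'−p = (1.4918,0.0872); α = Δx/Fx = (10031/6724) / (20062/1681) = 1/8
check: Δy/Fy = (4691/53792) / (4691/6724) = 1/8 ✓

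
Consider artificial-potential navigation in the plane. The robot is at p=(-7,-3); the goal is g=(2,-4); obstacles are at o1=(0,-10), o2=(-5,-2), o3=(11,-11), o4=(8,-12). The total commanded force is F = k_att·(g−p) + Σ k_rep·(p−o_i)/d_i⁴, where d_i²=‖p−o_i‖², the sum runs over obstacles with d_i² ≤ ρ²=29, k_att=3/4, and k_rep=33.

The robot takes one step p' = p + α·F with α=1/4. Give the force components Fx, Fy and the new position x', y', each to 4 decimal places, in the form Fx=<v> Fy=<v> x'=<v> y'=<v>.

Fx=4.1100 Fy=-2.0700 x'=-5.9725 y'=-3.5175

F_att = 3/4·(g−p) = 3/4·(9,-1) = (6.7500,-0.7500)
o1: d²=98 > ρ²=29 → inactive
o2: d²=5 ≤ ρ²=29; F_rep = 33·(-2,-1)/5² = (-2.6400,-1.3200)
o3: d²=388 > ρ²=29 → inactive
o4: d²=306 > ρ²=29 → inactive
F = F_att + ΣF_rep = (4.1100,-2.0700)
p' = p + 1/4·F = (-5.9725,-3.5175)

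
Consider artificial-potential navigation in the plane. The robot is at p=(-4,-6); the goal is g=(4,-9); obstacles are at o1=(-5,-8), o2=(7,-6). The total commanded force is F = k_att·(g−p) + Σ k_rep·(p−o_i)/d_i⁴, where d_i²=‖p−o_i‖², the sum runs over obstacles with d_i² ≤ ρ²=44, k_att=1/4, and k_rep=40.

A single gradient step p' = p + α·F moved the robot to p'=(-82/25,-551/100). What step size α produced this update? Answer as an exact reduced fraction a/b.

α = 1/5

F_att = 1/4·(g−p) = 1/4·(8,-3) = (2.0000,-0.7500)
o1: d²=5 ≤ ρ²=44; F_rep = 40·(1,2)/5² = (1.6000,3.2000)
o2: d²=121 > ρ²=44 → inactive
F = F_att + ΣF_rep = (3.6000,2.4500)
Δp = p'−p = (0.7200,0.4900); α = Δx/Fx = (18/25) / (18/5) = 1/5
check: Δy/Fy = (49/100) / (49/20) = 1/5 ✓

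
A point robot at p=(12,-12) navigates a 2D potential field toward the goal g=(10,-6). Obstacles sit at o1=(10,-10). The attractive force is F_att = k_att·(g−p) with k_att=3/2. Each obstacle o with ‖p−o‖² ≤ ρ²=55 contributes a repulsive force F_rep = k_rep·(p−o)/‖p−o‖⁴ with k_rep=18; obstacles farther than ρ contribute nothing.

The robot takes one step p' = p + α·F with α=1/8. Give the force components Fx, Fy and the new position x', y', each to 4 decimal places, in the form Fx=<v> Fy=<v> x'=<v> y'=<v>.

F_att = 3/2·(g−p) = 3/2·(-2,6) = (-3.0000,9.0000)
o1: d²=8 ≤ ρ²=55; F_rep = 18·(2,-2)/8² = (0.5625,-0.5625)
F = F_att + ΣF_rep = (-2.4375,8.4375)
p' = p + 1/8·F = (11.6953,-10.9453)

Fx=-2.4375 Fy=8.4375 x'=11.6953 y'=-10.9453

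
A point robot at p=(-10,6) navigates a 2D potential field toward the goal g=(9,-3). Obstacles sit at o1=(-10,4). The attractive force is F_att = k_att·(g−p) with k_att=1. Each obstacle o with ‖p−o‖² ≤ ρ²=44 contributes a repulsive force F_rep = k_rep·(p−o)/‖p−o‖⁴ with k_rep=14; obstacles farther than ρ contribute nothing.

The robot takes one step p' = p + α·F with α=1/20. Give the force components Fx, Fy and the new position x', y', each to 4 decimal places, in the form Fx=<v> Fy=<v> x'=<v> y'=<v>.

F_att = 1·(g−p) = 1·(19,-9) = (19.0000,-9.0000)
o1: d²=4 ≤ ρ²=44; F_rep = 14·(0,2)/4² = (0.0000,1.7500)
F = F_att + ΣF_rep = (19.0000,-7.2500)
p' = p + 1/20·F = (-9.0500,5.6375)

Fx=19.0000 Fy=-7.2500 x'=-9.0500 y'=5.6375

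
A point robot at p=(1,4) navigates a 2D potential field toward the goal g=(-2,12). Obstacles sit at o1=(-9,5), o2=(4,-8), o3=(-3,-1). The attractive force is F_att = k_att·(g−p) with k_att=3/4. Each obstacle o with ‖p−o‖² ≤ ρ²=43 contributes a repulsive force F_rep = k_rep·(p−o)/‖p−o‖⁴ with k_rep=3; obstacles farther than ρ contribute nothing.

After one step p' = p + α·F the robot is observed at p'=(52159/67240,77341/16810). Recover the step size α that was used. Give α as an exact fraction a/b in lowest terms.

F_att = 3/4·(g−p) = 3/4·(-3,8) = (-2.2500,6.0000)
o1: d²=101 > ρ²=43 → inactive
o2: d²=153 > ρ²=43 → inactive
o3: d²=41 ≤ ρ²=43; F_rep = 3·(4,5)/41² = (0.0071,0.0089)
F = F_att + ΣF_rep = (-2.2429,6.0089)
Δp = p'−p = (-0.2243,0.6009); α = Δx/Fx = (-15081/67240) / (-15081/6724) = 1/10
check: Δy/Fy = (10101/16810) / (10101/1681) = 1/10 ✓

α = 1/10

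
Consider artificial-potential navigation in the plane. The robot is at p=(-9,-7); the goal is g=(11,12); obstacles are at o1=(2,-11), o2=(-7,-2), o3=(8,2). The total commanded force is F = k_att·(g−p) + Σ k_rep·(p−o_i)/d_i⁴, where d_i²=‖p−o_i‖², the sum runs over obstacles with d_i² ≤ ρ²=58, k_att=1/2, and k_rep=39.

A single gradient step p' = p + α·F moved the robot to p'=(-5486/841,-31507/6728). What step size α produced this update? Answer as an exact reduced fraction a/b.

F_att = 1/2·(g−p) = 1/2·(20,19) = (10.0000,9.5000)
o1: d²=137 > ρ²=58 → inactive
o2: d²=29 ≤ ρ²=58; F_rep = 39·(-2,-5)/29² = (-0.0927,-0.2319)
o3: d²=370 > ρ²=58 → inactive
F = F_att + ΣF_rep = (9.9073,9.2681)
Δp = p'−p = (2.4768,2.3170); α = Δx/Fx = (2083/841) / (8332/841) = 1/4
check: Δy/Fy = (15589/6728) / (15589/1682) = 1/4 ✓

α = 1/4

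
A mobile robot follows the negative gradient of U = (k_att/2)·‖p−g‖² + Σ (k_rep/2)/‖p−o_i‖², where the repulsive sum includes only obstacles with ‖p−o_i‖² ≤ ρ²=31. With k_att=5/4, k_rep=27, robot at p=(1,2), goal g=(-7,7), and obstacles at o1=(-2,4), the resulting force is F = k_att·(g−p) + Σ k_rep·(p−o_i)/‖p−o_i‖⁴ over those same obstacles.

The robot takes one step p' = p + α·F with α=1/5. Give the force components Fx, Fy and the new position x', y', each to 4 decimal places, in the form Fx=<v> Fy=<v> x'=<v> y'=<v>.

F_att = 5/4·(g−p) = 5/4·(-8,5) = (-10.0000,6.2500)
o1: d²=13 ≤ ρ²=31; F_rep = 27·(3,-2)/13² = (0.4793,-0.3195)
F = F_att + ΣF_rep = (-9.5207,5.9305)
p' = p + 1/5·F = (-0.9041,3.1861)

Fx=-9.5207 Fy=5.9305 x'=-0.9041 y'=3.1861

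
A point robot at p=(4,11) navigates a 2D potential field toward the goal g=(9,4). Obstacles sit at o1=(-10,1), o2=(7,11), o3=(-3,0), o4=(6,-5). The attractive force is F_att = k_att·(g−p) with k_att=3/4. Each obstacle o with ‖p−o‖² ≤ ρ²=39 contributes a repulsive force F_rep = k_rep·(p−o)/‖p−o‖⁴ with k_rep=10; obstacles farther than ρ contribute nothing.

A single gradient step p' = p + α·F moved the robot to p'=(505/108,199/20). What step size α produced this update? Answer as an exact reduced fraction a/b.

α = 1/5

F_att = 3/4·(g−p) = 3/4·(5,-7) = (3.7500,-5.2500)
o1: d²=296 > ρ²=39 → inactive
o2: d²=9 ≤ ρ²=39; F_rep = 10·(-3,0)/9² = (-0.3704,0.0000)
o3: d²=170 > ρ²=39 → inactive
o4: d²=260 > ρ²=39 → inactive
F = F_att + ΣF_rep = (3.3796,-5.2500)
Δp = p'−p = (0.6759,-1.0500); α = Δx/Fx = (73/108) / (365/108) = 1/5
check: Δy/Fy = (-21/20) / (-21/4) = 1/5 ✓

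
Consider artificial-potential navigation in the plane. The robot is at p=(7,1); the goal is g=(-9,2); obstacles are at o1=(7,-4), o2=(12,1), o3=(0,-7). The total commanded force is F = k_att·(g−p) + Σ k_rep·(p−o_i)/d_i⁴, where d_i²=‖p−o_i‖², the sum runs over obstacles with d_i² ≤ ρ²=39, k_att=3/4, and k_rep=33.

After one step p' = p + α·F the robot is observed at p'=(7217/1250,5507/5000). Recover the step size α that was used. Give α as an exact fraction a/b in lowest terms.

F_att = 3/4·(g−p) = 3/4·(-16,1) = (-12.0000,0.7500)
o1: d²=25 ≤ ρ²=39; F_rep = 33·(0,5)/25² = (0.0000,0.2640)
o2: d²=25 ≤ ρ²=39; F_rep = 33·(-5,0)/25² = (-0.2640,0.0000)
o3: d²=113 > ρ²=39 → inactive
F = F_att + ΣF_rep = (-12.2640,1.0140)
Δp = p'−p = (-1.2264,0.1014); α = Δx/Fx = (-1533/1250) / (-1533/125) = 1/10
check: Δy/Fy = (507/5000) / (507/500) = 1/10 ✓

α = 1/10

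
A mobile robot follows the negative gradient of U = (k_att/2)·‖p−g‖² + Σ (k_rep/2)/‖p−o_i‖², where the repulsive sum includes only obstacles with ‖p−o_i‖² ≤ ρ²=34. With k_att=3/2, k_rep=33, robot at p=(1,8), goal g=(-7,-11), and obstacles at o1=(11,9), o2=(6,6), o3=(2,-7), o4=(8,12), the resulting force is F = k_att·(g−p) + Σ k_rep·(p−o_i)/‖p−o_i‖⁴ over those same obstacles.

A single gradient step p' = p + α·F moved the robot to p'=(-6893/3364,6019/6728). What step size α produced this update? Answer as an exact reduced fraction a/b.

α = 1/4

F_att = 3/2·(g−p) = 3/2·(-8,-19) = (-12.0000,-28.5000)
o1: d²=101 > ρ²=34 → inactive
o2: d²=29 ≤ ρ²=34; F_rep = 33·(-5,2)/29² = (-0.1962,0.0785)
o3: d²=226 > ρ²=34 → inactive
o4: d²=65 > ρ²=34 → inactive
F = F_att + ΣF_rep = (-12.1962,-28.4215)
Δp = p'−p = (-3.0490,-7.1054); α = Δx/Fx = (-10257/3364) / (-10257/841) = 1/4
check: Δy/Fy = (-47805/6728) / (-47805/1682) = 1/4 ✓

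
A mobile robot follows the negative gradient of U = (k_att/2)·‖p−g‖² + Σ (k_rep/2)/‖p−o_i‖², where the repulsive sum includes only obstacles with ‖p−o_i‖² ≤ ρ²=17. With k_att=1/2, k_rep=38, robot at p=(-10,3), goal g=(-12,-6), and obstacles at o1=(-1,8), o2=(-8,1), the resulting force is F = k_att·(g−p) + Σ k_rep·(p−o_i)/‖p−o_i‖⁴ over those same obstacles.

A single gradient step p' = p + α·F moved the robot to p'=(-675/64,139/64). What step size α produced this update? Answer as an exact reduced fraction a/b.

F_att = 1/2·(g−p) = 1/2·(-2,-9) = (-1.0000,-4.5000)
o1: d²=106 > ρ²=17 → inactive
o2: d²=8 ≤ ρ²=17; F_rep = 38·(-2,2)/8² = (-1.1875,1.1875)
F = F_att + ΣF_rep = (-2.1875,-3.3125)
Δp = p'−p = (-0.5469,-0.8281); α = Δx/Fx = (-35/64) / (-35/16) = 1/4
check: Δy/Fy = (-53/64) / (-53/16) = 1/4 ✓

α = 1/4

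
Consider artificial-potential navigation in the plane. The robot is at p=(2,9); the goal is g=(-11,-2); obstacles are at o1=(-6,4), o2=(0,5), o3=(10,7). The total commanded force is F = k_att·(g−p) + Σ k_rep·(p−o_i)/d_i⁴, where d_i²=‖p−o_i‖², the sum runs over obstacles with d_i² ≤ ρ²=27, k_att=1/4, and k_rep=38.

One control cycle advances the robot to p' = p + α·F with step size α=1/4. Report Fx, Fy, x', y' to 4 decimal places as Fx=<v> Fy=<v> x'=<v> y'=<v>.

F_att = 1/4·(g−p) = 1/4·(-13,-11) = (-3.2500,-2.7500)
o1: d²=89 > ρ²=27 → inactive
o2: d²=20 ≤ ρ²=27; F_rep = 38·(2,4)/20² = (0.1900,0.3800)
o3: d²=68 > ρ²=27 → inactive
F = F_att + ΣF_rep = (-3.0600,-2.3700)
p' = p + 1/4·F = (1.2350,8.4075)

Fx=-3.0600 Fy=-2.3700 x'=1.2350 y'=8.4075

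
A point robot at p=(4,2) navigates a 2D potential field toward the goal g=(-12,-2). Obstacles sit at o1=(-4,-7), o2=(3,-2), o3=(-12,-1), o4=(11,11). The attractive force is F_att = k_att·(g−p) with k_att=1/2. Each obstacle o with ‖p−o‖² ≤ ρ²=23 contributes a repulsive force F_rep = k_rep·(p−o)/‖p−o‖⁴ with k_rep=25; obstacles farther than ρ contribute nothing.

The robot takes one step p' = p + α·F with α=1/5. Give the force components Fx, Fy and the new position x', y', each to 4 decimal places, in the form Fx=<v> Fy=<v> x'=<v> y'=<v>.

Fx=-7.9135 Fy=-1.6540 x'=2.4173 y'=1.6692

F_att = 1/2·(g−p) = 1/2·(-16,-4) = (-8.0000,-2.0000)
o1: d²=145 > ρ²=23 → inactive
o2: d²=17 ≤ ρ²=23; F_rep = 25·(1,4)/17² = (0.0865,0.3460)
o3: d²=265 > ρ²=23 → inactive
o4: d²=130 > ρ²=23 → inactive
F = F_att + ΣF_rep = (-7.9135,-1.6540)
p' = p + 1/5·F = (2.4173,1.6692)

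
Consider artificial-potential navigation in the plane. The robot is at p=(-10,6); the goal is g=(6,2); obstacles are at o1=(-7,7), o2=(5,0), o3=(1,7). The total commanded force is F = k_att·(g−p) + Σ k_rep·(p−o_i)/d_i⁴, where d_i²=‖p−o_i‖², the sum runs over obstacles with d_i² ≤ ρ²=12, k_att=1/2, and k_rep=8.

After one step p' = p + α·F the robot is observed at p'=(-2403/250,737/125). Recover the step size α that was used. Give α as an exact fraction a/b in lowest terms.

α = 1/20

F_att = 1/2·(g−p) = 1/2·(16,-4) = (8.0000,-2.0000)
o1: d²=10 ≤ ρ²=12; F_rep = 8·(-3,-1)/10² = (-0.2400,-0.0800)
o2: d²=261 > ρ²=12 → inactive
o3: d²=122 > ρ²=12 → inactive
F = F_att + ΣF_rep = (7.7600,-2.0800)
Δp = p'−p = (0.3880,-0.1040); α = Δx/Fx = (97/250) / (194/25) = 1/20
check: Δy/Fy = (-13/125) / (-52/25) = 1/20 ✓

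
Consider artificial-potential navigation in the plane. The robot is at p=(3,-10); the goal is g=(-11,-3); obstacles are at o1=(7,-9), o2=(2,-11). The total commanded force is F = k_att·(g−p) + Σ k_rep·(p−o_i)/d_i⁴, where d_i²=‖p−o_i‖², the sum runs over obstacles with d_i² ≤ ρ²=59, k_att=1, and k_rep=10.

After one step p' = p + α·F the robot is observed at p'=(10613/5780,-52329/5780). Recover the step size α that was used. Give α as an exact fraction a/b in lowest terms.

α = 1/10

F_att = 1·(g−p) = 1·(-14,7) = (-14.0000,7.0000)
o1: d²=17 ≤ ρ²=59; F_rep = 10·(-4,-1)/17² = (-0.1384,-0.0346)
o2: d²=2 ≤ ρ²=59; F_rep = 10·(1,1)/2² = (2.5000,2.5000)
F = F_att + ΣF_rep = (-11.6384,9.4654)
Δp = p'−p = (-1.1638,0.9465); α = Δx/Fx = (-6727/5780) / (-6727/578) = 1/10
check: Δy/Fy = (5471/5780) / (5471/578) = 1/10 ✓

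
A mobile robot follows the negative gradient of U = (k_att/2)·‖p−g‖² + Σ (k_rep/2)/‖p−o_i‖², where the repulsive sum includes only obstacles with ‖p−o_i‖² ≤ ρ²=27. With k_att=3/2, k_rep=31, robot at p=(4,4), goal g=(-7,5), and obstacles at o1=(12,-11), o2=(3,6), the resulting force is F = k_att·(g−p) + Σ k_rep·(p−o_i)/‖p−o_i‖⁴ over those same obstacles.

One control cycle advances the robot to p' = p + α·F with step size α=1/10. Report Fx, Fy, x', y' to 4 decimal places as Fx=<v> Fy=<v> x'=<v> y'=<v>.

F_att = 3/2·(g−p) = 3/2·(-11,1) = (-16.5000,1.5000)
o1: d²=289 > ρ²=27 → inactive
o2: d²=5 ≤ ρ²=27; F_rep = 31·(1,-2)/5² = (1.2400,-2.4800)
F = F_att + ΣF_rep = (-15.2600,-0.9800)
p' = p + 1/10·F = (2.4740,3.9020)

Fx=-15.2600 Fy=-0.9800 x'=2.4740 y'=3.9020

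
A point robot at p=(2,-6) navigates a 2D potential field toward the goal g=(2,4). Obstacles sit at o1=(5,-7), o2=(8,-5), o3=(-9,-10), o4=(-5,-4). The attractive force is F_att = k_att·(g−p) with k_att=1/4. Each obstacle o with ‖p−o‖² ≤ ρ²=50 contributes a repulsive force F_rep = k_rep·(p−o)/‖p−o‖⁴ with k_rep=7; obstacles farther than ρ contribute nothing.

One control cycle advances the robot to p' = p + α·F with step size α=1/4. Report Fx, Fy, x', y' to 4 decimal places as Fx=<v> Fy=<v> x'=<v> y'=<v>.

F_att = 1/4·(g−p) = 1/4·(0,10) = (0.0000,2.5000)
o1: d²=10 ≤ ρ²=50; F_rep = 7·(-3,1)/10² = (-0.2100,0.0700)
o2: d²=37 ≤ ρ²=50; F_rep = 7·(-6,-1)/37² = (-0.0307,-0.0051)
o3: d²=137 > ρ²=50 → inactive
o4: d²=53 > ρ²=50 → inactive
F = F_att + ΣF_rep = (-0.2407,2.5649)
p' = p + 1/4·F = (1.9398,-5.3588)

Fx=-0.2407 Fy=2.5649 x'=1.9398 y'=-5.3588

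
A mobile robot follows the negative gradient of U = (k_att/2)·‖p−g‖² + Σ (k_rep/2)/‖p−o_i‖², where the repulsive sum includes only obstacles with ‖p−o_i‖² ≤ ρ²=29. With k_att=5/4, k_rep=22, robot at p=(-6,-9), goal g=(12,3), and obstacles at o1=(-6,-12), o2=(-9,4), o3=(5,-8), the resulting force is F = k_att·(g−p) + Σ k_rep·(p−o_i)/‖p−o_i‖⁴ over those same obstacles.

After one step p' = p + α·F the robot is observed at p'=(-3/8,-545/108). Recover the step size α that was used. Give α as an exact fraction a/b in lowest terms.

α = 1/4

F_att = 5/4·(g−p) = 5/4·(18,12) = (22.5000,15.0000)
o1: d²=9 ≤ ρ²=29; F_rep = 22·(0,3)/9² = (0.0000,0.8148)
o2: d²=178 > ρ²=29 → inactive
o3: d²=122 > ρ²=29 → inactive
F = F_att + ΣF_rep = (22.5000,15.8148)
Δp = p'−p = (5.6250,3.9537); α = Δx/Fx = (45/8) / (45/2) = 1/4
check: Δy/Fy = (427/108) / (427/27) = 1/4 ✓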